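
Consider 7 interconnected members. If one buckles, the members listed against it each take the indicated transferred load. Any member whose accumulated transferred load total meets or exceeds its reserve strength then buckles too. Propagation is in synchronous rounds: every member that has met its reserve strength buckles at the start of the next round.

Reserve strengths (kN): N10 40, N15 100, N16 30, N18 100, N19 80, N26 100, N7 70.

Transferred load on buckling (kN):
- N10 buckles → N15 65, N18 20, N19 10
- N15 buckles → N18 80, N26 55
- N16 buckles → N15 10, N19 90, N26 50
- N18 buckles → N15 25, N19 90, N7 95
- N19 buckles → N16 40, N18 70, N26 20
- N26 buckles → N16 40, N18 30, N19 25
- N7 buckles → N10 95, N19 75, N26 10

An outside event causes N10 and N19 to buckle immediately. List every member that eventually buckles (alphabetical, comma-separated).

Round 1 — N10, N19 buckle (initial).
  N15: +65 → 65 < 100
  N16: +40 → 40 ≥ 30
  N18: +20+70 → 90 < 100
  N26: +20 → 20 < 100
Round 2 — N16 buckles.
  N15: +10 → 75 < 100
  N26: +50 → 70 < 100
No further bucklings.

N10, N16, N19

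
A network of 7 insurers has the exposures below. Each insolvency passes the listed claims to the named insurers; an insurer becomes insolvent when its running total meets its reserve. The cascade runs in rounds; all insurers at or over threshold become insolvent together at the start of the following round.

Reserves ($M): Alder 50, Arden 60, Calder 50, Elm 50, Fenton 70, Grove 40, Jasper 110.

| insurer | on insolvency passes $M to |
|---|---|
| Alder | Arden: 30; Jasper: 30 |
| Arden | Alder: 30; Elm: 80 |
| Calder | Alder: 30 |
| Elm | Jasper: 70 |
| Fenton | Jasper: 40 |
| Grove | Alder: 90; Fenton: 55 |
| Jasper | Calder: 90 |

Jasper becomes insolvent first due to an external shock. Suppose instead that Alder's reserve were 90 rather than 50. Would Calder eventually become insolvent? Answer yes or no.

yes

With Alder's reserve at 90:
Round 1 — Jasper becomes insolvent (initial).
  Calder: +90 → 90 ≥ 50
Round 2 — Calder becomes insolvent.
  Alder: +30 → 30 < 90
No further insolvencies.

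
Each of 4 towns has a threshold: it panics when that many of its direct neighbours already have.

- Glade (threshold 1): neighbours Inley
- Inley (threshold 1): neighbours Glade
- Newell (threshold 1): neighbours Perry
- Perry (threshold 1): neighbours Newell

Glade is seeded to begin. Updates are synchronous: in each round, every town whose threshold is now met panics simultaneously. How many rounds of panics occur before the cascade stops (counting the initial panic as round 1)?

2

Round 1 — Glade panics (initial).
Round 2 — checking thresholds:
  Inley: 1 of 1 neighbours ≥ 1, panics.
Round 3 — no new panics; cascade stops.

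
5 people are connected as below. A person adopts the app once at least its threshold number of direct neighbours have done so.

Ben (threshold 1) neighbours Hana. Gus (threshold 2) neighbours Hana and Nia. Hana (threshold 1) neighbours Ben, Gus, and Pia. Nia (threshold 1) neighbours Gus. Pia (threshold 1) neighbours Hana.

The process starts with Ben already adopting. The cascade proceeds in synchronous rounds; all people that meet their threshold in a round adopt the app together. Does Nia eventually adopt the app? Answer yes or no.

no

Round 1 — Ben adopts the app (initial).
Round 2 — checking thresholds:
  Hana: 1 of 3 neighbours ≥ 1, adopts the app.
Round 3 — checking thresholds:
  Gus: 1 of 2 neighbours < 2, not yet.
  Pia: 1 of 1 neighbours ≥ 1, adopts the app.
Round 4 — no new adoptions; cascade stops.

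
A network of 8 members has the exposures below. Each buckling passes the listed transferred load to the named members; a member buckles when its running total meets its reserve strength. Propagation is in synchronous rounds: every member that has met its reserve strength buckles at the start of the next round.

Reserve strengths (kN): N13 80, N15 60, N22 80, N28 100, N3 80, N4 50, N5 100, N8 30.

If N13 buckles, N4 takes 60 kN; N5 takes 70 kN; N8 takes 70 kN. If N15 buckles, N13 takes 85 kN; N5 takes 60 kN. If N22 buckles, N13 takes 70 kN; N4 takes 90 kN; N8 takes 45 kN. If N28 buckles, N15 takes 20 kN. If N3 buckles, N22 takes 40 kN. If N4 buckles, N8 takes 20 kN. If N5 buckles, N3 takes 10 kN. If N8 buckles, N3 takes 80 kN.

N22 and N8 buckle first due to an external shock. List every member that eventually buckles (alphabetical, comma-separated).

Round 1 — N22, N8 buckle (initial).
  N13: +70 → 70 < 80
  N3: +80 → 80 ≥ 80
  N4: +90 → 90 ≥ 50
Round 2 — N3, N4 buckle.
No further bucklings.

N22, N3, N4, N8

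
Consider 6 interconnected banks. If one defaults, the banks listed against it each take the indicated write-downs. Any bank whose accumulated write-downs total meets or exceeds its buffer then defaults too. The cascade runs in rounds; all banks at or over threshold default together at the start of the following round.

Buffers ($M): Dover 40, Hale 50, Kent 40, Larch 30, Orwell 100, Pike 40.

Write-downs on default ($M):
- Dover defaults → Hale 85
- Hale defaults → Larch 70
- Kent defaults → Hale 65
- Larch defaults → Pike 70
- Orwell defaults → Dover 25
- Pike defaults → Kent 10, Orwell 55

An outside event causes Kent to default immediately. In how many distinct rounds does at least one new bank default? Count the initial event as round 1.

4

Round 1 — Kent defaults (initial).
  Hale: +65 → 65 ≥ 50
Round 2 — Hale defaults.
  Larch: +70 → 70 ≥ 30
Round 3 — Larch defaults.
  Pike: +70 → 70 ≥ 40
Round 4 — Pike defaults.
  Orwell: +55 → 55 < 100
No further defaults.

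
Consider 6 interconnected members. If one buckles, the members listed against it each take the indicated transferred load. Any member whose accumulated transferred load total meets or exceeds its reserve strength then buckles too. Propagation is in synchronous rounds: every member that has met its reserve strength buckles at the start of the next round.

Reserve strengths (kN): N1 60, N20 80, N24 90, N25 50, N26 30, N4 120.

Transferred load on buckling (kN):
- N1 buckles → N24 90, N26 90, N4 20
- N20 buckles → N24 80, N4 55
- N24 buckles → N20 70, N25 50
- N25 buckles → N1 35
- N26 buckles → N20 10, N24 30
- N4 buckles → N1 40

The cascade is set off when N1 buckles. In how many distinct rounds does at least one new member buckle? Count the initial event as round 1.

3

Round 1 — N1 buckles (initial).
  N24: +90 → 90 ≥ 90
  N26: +90 → 90 ≥ 30
  N4: +20 → 20 < 120
Round 2 — N24, N26 buckle.
  N20: +70+10 → 80 ≥ 80
  N25: +50 → 50 ≥ 50
Round 3 — N20, N25 buckle.
  N4: +55 → 75 < 120
No further bucklings.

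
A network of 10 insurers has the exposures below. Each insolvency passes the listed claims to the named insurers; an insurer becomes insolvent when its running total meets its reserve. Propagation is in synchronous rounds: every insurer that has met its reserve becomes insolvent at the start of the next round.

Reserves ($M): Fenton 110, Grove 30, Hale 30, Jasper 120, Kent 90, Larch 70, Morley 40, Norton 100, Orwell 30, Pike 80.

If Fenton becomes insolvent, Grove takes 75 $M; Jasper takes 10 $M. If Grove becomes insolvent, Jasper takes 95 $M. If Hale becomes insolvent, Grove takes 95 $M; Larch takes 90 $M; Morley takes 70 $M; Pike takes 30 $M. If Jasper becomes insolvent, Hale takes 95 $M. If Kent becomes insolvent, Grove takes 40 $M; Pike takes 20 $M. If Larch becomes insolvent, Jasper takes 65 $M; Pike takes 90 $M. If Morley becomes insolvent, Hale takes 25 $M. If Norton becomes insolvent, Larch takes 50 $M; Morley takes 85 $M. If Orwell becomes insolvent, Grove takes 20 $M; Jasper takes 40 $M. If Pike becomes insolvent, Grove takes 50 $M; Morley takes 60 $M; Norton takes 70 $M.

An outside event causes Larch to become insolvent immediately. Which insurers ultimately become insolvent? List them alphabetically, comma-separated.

Round 1 — Larch becomes insolvent (initial).
  Jasper: +65 → 65 < 120
  Pike: +90 → 90 ≥ 80
Round 2 — Pike becomes insolvent.
  Grove: +50 → 50 ≥ 30
  Morley: +60 → 60 ≥ 40
  Norton: +70 → 70 < 100
Round 3 — Grove, Morley become insolvent.
  Hale: +25 → 25 < 30
  Jasper: +95 → 160 ≥ 120
Round 4 — Jasper becomes insolvent.
  Hale: +95 → 120 ≥ 30
Round 5 — Hale becomes insolvent.
No further insolvencies.

Grove, Hale, Jasper, Larch, Morley, Pike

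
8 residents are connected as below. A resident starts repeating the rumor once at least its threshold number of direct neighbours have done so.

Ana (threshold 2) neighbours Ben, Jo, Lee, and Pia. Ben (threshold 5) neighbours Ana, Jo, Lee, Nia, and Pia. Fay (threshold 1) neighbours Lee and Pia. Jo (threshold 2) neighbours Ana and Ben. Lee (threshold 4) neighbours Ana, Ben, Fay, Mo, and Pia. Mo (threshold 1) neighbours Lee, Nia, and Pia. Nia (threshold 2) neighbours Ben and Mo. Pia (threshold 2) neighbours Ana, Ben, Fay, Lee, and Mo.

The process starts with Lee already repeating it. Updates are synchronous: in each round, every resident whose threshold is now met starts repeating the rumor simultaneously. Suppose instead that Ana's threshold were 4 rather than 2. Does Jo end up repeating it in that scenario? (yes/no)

no

With Ana's threshold at 4:
Round 1 — Lee starts repeating the rumor (initial).
Round 2 — checking thresholds:
  Ana: 1 of 4 neighbours < 4, holds.
  Ben: 1 of 5 neighbours < 5, holds.
  Fay: 1 of 2 neighbours ≥ 1, starts repeating the rumor.
  Mo: 1 of 3 neighbours ≥ 1, starts repeating the rumor.
  Pia: 1 of 5 neighbours < 2, holds.
Round 3 — checking thresholds:
  Ana: 1 of 4 neighbours < 4, holds.
  Ben: 1 of 5 neighbours < 5, holds.
  Nia: 1 of 2 neighbours < 2, holds.
  Pia: 3 of 5 neighbours ≥ 2, starts repeating the rumor.
Round 4 — no new spreads; cascade stops.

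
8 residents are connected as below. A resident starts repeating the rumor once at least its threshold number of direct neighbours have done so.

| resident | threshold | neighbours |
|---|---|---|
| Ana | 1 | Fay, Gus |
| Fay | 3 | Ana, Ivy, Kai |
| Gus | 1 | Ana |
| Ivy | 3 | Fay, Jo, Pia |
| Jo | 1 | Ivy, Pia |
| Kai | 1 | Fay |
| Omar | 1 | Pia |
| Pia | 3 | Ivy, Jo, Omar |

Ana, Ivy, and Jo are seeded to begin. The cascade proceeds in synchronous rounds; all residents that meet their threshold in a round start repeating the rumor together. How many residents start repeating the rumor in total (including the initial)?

Round 1 — Ana, Ivy, Jo start repeating the rumor (initial).
Round 2 — checking thresholds:
  Fay: 2 of 3 neighbours < 3, not yet.
  Gus: 1 of 1 neighbours ≥ 1, starts repeating the rumor.
  Pia: 2 of 3 neighbours < 3, not yet.
Round 3 — no new spreads; cascade stops.

4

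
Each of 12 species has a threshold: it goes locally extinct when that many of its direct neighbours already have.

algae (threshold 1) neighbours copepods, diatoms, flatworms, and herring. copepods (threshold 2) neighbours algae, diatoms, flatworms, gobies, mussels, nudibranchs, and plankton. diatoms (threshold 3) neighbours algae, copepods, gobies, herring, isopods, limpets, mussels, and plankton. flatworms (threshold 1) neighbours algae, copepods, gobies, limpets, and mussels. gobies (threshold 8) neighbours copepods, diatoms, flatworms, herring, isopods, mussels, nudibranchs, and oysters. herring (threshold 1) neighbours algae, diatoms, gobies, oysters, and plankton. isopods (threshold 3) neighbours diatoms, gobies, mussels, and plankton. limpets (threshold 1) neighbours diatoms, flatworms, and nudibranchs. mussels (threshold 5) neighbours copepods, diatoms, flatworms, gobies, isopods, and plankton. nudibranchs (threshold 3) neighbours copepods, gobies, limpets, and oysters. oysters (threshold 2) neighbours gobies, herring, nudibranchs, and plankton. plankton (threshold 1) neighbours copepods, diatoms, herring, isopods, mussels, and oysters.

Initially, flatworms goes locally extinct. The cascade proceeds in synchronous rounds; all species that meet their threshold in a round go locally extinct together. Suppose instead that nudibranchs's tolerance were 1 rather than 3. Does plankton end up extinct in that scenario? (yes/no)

With nudibranchs's tolerance at 1:
Round 1 — flatworms goes locally extinct (initial).
Round 2 — checking thresholds:
  algae: 1 of 4 neighbours ≥ 1, goes locally extinct.
  copepods: 1 of 7 neighbours < 2, holds.
  gobies: 1 of 8 neighbours < 8, holds.
  limpets: 1 of 3 neighbours ≥ 1, goes locally extinct.
  mussels: 1 of 6 neighbours < 5, holds.
Round 3 — checking thresholds:
  copepods: 2 of 7 neighbours ≥ 2, goes locally extinct.
  diatoms: 2 of 8 neighbours < 3, holds.
  gobies: 1 of 8 neighbours < 8, holds.
  herring: 1 of 5 neighbours ≥ 1, goes locally extinct.
  mussels: 1 of 6 neighbours < 5, holds.
  nudibranchs: 1 of 4 neighbours ≥ 1, goes locally extinct.
Round 4 — checking thresholds:
  diatoms: 4 of 8 neighbours ≥ 3, goes locally extinct.
  gobies: 4 of 8 neighbours < 8, holds.
  mussels: 2 of 6 neighbours < 5, holds.
  oysters: 2 of 4 neighbours ≥ 2, goes locally extinct.
  plankton: 2 of 6 neighbours ≥ 1, goes locally extinct.
Round 5 — no new extinctions; cascade stops.

yes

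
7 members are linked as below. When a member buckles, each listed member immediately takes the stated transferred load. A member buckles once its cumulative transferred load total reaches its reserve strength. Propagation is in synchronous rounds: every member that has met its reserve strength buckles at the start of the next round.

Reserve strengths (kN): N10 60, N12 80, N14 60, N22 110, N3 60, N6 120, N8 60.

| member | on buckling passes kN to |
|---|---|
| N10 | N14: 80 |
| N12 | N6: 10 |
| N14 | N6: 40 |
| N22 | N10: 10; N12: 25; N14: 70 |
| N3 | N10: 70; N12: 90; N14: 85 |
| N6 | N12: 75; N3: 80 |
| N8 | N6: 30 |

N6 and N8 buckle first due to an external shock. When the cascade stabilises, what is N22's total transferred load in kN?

0

Round 1 — N6, N8 buckle (initial).
  N12: +75 → 75 < 80
  N3: +80 → 80 ≥ 60
Round 2 — N3 buckles.
  N10: +70 → 70 ≥ 60
  N12: +90 → 165 ≥ 80
  N14: +85 → 85 ≥ 60
Round 3 — N10, N12, N14 buckle.
No further bucklings.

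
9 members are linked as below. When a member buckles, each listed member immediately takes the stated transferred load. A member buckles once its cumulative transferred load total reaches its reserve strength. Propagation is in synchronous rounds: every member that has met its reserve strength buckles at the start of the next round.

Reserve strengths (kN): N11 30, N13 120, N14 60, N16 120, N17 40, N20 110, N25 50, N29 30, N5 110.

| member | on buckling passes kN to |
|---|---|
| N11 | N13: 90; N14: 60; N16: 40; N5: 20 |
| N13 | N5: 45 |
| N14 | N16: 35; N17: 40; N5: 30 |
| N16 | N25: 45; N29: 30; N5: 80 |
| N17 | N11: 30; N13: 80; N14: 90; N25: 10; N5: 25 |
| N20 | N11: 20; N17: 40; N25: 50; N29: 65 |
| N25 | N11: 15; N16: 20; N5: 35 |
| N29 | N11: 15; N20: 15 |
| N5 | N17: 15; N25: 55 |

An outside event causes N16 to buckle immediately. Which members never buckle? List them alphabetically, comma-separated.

Round 1 — N16 buckles (initial).
  N25: +45 → 45 < 50
  N29: +30 → 30 ≥ 30
  N5: +80 → 80 < 110
Round 2 — N29 buckles.
  N11: +15 → 15 < 30
  N20: +15 → 15 < 110
No further bucklings.

N11, N13, N14, N17, N20, N25, N5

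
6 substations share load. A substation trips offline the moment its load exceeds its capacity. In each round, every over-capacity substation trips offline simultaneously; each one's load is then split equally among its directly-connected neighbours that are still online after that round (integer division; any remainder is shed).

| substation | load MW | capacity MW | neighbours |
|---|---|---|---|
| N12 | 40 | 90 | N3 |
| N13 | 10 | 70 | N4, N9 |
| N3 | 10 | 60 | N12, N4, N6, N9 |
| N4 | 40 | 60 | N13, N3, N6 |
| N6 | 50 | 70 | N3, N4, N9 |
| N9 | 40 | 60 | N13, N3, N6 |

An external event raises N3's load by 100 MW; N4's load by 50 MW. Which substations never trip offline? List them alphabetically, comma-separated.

N12

Round 1 — N3 at 110 > 60; N4 at 90 > 60. N3, N4 trip offline.
  N3 sheds 110 MW to N12, N6, N9: 36 each (2 lost).
    N12: 40+36 = 76 ≤ 90
    N6: 50+36 = 86 > 70
    N9: 40+36 = 76 > 60
  N4 sheds 90 MW to N13, N6: 45 each.
    N13: 10+45 = 55 ≤ 70
    N6: 86+45 = 131 > 70
Round 2 — N6, N9 trip offline.
  N6 sheds 131 MW: no online neighbours, lost.
  N9 sheds 76 MW to N13: 76 each.
    N13: 55+76 = 131 > 70
Round 3 — N13 trips offline.
  N13 sheds 131 MW: no online neighbours, lost.
No further trips.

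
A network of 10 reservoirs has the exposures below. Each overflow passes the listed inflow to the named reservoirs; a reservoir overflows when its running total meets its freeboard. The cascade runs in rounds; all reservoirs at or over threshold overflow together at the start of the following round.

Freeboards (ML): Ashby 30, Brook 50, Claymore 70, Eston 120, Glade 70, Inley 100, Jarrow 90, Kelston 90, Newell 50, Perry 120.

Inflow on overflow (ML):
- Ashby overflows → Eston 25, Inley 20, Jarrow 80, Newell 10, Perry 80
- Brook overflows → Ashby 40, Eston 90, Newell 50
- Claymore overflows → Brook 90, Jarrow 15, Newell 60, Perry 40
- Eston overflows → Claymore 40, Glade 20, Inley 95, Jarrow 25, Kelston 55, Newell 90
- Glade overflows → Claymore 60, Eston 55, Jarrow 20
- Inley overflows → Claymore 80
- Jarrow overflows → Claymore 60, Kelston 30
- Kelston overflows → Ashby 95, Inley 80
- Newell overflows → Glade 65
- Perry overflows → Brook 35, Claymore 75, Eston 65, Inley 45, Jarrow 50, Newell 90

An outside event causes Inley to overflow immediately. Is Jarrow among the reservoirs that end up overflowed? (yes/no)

Round 1 — Inley overflows (initial).
  Claymore: +80 → 80 ≥ 70
Round 2 — Claymore overflows.
  Brook: +90 → 90 ≥ 50
  Jarrow: +15 → 15 < 90
  Newell: +60 → 60 ≥ 50
  Perry: +40 → 40 < 120
Round 3 — Brook, Newell overflow.
  Ashby: +40 → 40 ≥ 30
  Eston: +90 → 90 < 120
  Glade: +65 → 65 < 70
Round 4 — Ashby overflows.
  Eston: +25 → 115 < 120
  Jarrow: +80 → 95 ≥ 90
  Perry: +80 → 120 ≥ 120
Round 5 — Jarrow, Perry overflow.
  Eston: +65 → 180 ≥ 120
  Kelston: +30 → 30 < 90
Round 6 — Eston overflows.
  Glade: +20 → 85 ≥ 70
  Kelston: +55 → 85 < 90
Round 7 — Glade overflows.
No further overflows.

yes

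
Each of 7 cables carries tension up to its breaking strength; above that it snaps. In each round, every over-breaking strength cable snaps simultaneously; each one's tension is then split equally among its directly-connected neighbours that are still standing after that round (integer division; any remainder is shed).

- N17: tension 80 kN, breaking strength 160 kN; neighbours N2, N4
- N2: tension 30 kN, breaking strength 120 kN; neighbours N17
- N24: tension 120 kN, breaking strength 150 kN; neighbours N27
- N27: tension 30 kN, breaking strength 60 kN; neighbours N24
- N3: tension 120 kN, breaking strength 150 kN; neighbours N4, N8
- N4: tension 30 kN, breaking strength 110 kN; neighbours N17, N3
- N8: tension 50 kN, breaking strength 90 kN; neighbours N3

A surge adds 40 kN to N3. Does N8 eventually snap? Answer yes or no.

yes

Round 1 — N3 at 160 > 150. N3 snaps.
  N3 sheds 160 kN to N4, N8: 80 each.
    N4: 30+80 = 110 ≤ 110
    N8: 50+80 = 130 > 90
Round 2 — N8 snaps.
  N8 sheds 130 kN: no online neighbours, lost.
No further breaks.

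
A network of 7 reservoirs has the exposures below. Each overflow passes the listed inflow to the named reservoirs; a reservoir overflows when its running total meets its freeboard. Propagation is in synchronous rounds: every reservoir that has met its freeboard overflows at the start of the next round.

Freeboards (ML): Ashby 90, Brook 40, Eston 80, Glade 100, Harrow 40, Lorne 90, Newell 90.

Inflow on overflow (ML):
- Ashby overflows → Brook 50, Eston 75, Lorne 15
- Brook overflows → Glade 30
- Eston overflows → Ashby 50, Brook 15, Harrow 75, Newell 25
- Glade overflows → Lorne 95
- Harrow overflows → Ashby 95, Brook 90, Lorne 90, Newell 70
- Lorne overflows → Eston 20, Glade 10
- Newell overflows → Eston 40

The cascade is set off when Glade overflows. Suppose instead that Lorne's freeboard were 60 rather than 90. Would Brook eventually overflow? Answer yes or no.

no

With Lorne's freeboard at 60:
Round 1 — Glade overflows (initial).
  Lorne: +95 → 95 ≥ 60
Round 2 — Lorne overflows.
  Eston: +20 → 20 < 80
No further overflows.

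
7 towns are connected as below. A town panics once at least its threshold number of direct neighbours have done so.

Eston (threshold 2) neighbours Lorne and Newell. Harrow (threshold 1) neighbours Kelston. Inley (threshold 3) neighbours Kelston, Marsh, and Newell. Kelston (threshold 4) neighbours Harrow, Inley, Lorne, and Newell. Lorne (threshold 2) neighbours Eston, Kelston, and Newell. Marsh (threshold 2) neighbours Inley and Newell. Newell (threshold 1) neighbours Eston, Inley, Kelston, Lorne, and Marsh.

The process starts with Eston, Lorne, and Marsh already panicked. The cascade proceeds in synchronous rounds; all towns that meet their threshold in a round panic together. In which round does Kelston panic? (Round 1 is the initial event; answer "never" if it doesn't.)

never

Round 1 — Eston, Lorne, Marsh panic (initial).
Round 2 — checking thresholds:
  Inley: 1 of 3 neighbours < 3, holds.
  Kelston: 1 of 4 neighbours < 4, holds.
  Newell: 3 of 5 neighbours ≥ 1, panics.
Round 3 — no new panics; cascade stops.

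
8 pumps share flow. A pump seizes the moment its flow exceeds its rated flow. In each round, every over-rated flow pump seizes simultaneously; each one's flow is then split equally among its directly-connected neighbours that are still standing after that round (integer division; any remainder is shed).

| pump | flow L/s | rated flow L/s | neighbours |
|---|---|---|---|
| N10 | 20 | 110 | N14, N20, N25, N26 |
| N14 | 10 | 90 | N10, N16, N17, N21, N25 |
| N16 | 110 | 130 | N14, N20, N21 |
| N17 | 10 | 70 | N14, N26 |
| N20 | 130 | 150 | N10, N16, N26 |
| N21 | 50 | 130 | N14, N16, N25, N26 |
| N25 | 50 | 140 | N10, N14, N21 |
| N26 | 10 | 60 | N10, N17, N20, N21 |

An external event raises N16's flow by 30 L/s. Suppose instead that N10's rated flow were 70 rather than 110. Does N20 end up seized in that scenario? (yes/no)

With N10's rated flow at 70:
Round 1 — N16 at 140 > 130. N16 seizes.
  N16 sheds 140 L/s to N14, N20, N21: 46 each (2 lost).
    N14: 10+46 = 56 ≤ 90
    N20: 130+46 = 176 > 150
    N21: 50+46 = 96 ≤ 130
Round 2 — N20 seizes.
  N20 sheds 176 L/s to N10, N26: 88 each.
    N10: 20+88 = 108 > 70
    N26: 10+88 = 98 > 60
Round 3 — N10, N26 seize.
  N10 sheds 108 L/s to N14, N25: 54 each.
    N14: 56+54 = 110 > 90
    N25: 50+54 = 104 ≤ 140
  N26 sheds 98 L/s to N17, N21: 49 each.
    N17: 10+49 = 59 ≤ 70
    N21: 96+49 = 145 > 130
Round 4 — N14, N21 seize.
  N14 sheds 110 L/s to N17, N25: 55 each.
    N17: 59+55 = 114 > 70
    N25: 104+55 = 159 > 140
  N21 sheds 145 L/s to N25: 145 each.
    N25: 159+145 = 304 > 140
Round 5 — N17, N25 seize.
  N17 sheds 114 L/s: no online neighbours, lost.
  N25 sheds 304 L/s: no online neighbours, lost.
No further seizures.

yes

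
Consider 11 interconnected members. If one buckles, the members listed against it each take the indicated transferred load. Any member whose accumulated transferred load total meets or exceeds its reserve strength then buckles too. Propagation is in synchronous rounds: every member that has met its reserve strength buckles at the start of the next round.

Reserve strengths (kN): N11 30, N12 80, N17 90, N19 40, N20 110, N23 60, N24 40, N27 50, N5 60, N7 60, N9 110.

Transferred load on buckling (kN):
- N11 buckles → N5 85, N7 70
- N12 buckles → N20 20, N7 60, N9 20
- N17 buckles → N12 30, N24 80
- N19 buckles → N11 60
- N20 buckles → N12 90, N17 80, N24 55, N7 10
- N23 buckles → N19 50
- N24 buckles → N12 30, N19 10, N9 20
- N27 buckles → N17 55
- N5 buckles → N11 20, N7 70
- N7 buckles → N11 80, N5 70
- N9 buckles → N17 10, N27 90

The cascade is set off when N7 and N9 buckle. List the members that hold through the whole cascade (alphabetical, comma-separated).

Round 1 — N7, N9 buckle (initial).
  N11: +80 → 80 ≥ 30
  N17: +10 → 10 < 90
  N27: +90 → 90 ≥ 50
  N5: +70 → 70 ≥ 60
Round 2 — N11, N27, N5 buckle.
  N17: +55 → 65 < 90
No further bucklings.

N12, N17, N19, N20, N23, N24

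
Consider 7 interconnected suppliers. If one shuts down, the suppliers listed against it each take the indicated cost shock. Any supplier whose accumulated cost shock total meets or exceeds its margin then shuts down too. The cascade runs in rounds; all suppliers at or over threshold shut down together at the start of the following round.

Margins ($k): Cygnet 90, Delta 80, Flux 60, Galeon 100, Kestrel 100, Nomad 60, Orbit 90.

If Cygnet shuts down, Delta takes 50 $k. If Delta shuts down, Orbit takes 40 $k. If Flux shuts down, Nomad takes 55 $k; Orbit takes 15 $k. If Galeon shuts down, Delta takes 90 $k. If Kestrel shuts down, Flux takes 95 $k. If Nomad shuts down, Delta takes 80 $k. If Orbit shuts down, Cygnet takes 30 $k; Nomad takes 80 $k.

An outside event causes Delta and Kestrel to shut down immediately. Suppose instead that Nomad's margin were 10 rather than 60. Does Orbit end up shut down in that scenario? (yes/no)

no

With Nomad's margin at 10:
Round 1 — Delta, Kestrel shut down (initial).
  Flux: +95 → 95 ≥ 60
  Orbit: +40 → 40 < 90
Round 2 — Flux shuts down.
  Nomad: +55 → 55 ≥ 10
  Orbit: +15 → 55 < 90
Round 3 — Nomad shuts down.
No further shutdowns.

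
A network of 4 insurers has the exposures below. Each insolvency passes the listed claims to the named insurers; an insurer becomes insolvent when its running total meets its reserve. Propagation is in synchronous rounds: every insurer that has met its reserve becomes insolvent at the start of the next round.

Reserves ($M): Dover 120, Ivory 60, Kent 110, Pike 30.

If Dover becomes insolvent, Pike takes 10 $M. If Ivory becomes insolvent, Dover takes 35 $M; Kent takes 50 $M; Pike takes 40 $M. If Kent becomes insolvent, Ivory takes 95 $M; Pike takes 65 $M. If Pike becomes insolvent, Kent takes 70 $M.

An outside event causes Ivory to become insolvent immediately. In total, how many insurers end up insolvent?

Round 1 — Ivory becomes insolvent (initial).
  Dover: +35 → 35 < 120
  Kent: +50 → 50 < 110
  Pike: +40 → 40 ≥ 30
Round 2 — Pike becomes insolvent.
  Kent: +70 → 120 ≥ 110
Round 3 — Kent becomes insolvent.
No further insolvencies.

3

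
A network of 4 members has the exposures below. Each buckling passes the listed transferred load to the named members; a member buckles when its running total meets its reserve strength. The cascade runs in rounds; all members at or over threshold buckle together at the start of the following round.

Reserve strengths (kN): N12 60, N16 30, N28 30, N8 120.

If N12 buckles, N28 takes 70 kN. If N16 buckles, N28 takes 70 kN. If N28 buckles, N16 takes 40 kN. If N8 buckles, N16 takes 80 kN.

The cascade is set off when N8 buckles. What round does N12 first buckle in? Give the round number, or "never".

never

Round 1 — N8 buckles (initial).
  N16: +80 → 80 ≥ 30
Round 2 — N16 buckles.
  N28: +70 → 70 ≥ 30
Round 3 — N28 buckles.
No further bucklings.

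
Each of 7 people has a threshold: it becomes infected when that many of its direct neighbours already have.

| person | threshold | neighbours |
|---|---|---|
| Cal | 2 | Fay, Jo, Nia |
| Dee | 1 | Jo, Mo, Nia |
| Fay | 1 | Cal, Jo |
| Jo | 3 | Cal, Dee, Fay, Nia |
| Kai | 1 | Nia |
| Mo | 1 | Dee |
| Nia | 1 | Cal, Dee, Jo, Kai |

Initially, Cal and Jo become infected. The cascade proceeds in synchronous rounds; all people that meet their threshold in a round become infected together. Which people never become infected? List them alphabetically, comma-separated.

none

Round 1 — Cal, Jo become infected (initial).
Round 2 — checking thresholds:
  Dee: 1 of 3 neighbours ≥ 1, becomes infected.
  Fay: 2 of 2 neighbours ≥ 1, becomes infected.
  Nia: 2 of 4 neighbours ≥ 1, becomes infected.
Round 3 — checking thresholds:
  Kai: 1 of 1 neighbours ≥ 1, becomes infected.
  Mo: 1 of 1 neighbours ≥ 1, becomes infected.
Round 4 — no new infections; cascade stops.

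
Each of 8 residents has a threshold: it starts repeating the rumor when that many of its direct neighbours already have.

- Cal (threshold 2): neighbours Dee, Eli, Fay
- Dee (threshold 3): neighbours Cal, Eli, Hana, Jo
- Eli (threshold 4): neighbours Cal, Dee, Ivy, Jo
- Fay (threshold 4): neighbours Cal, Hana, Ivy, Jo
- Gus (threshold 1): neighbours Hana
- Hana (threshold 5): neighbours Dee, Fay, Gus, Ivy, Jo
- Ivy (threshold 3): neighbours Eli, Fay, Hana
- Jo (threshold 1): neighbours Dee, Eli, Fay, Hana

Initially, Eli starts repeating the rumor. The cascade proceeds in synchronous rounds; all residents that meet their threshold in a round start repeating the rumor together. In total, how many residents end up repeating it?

2

Round 1 — Eli starts repeating the rumor (initial).
Round 2 — checking thresholds:
  Cal: 1 of 3 neighbours < 2, not yet.
  Dee: 1 of 4 neighbours < 3, not yet.
  Ivy: 1 of 3 neighbours < 3, not yet.
  Jo: 1 of 4 neighbours ≥ 1, starts repeating the rumor.
Round 3 — no new spreads; cascade stops.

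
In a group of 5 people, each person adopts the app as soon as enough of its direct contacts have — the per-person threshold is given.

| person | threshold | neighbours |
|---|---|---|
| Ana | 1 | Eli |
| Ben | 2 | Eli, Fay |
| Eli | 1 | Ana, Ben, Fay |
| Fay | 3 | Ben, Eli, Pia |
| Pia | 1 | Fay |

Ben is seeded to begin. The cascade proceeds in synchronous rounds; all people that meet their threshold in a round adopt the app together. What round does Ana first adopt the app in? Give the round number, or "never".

Round 1 — Ben adopts the app (initial).
Round 2 — checking thresholds:
  Eli: 1 of 3 neighbours ≥ 1, adopts the app.
  Fay: 1 of 3 neighbours < 3, holds.
Round 3 — checking thresholds:
  Ana: 1 of 1 neighbours ≥ 1, adopts the app.
  Fay: 2 of 3 neighbours < 3, holds.
Round 4 — no new adoptions; cascade stops.

3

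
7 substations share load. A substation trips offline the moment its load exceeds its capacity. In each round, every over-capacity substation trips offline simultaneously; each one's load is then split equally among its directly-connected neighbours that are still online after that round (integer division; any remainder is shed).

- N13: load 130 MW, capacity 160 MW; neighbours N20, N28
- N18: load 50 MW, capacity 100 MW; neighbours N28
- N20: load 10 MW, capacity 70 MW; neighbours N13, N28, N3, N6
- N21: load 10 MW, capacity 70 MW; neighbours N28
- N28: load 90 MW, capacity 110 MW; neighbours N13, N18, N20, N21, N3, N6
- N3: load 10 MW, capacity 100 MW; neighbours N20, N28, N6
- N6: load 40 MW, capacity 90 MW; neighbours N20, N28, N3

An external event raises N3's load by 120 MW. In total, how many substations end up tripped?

5

Round 1 — N3 at 130 > 100. N3 trips offline.
  N3 sheds 130 MW to N20, N28, N6: 43 each (1 lost).
    N20: 10+43 = 53 ≤ 70
    N28: 90+43 = 133 > 110
    N6: 40+43 = 83 ≤ 90
Round 2 — N28 trips offline.
  N28 sheds 133 MW to N13, N18, N20, N21, N6: 26 each (3 lost).
    N13: 130+26 = 156 ≤ 160
    N18: 50+26 = 76 ≤ 100
    N20: 53+26 = 79 > 70
    N21: 10+26 = 36 ≤ 70
    N6: 83+26 = 109 > 90
Round 3 — N20, N6 trip offline.
  N20 sheds 79 MW to N13: 79 each.
    N13: 156+79 = 235 > 160
  N6 sheds 109 MW: no online neighbours, lost.
Round 4 — N13 trips offline.
  N13 sheds 235 MW: no online neighbours, lost.
No further trips.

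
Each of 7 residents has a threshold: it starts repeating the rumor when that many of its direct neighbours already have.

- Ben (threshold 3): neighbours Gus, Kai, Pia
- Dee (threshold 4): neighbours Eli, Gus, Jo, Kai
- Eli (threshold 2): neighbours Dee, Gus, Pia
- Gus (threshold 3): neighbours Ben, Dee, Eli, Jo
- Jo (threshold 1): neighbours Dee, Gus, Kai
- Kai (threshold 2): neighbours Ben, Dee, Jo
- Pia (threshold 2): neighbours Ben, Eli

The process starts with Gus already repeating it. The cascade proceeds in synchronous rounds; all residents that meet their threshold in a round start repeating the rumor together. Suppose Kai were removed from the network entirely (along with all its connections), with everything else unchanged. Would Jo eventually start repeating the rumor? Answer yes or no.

With Kai removed:
Round 1 — Gus starts repeating the rumor (initial).
Round 2 — checking thresholds:
  Ben: 1 of 2 neighbours < 3, not yet.
  Dee: 1 of 3 neighbours < 4, not yet.
  Eli: 1 of 3 neighbours < 2, not yet.
  Jo: 1 of 2 neighbours ≥ 1, starts repeating the rumor.
Round 3 — no new spreads; cascade stops.

yes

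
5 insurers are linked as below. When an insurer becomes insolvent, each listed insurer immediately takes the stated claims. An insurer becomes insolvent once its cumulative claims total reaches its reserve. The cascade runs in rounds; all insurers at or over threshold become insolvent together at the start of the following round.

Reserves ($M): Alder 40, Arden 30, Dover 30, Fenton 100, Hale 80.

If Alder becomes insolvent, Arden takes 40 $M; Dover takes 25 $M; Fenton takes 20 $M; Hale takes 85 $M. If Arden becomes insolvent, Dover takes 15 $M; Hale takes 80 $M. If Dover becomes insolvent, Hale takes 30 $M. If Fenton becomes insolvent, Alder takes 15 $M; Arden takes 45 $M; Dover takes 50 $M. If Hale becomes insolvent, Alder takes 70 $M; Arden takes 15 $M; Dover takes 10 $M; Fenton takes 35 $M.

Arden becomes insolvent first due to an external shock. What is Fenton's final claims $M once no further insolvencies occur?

55

Round 1 — Arden becomes insolvent (initial).
  Dover: +15 → 15 < 30
  Hale: +80 → 80 ≥ 80
Round 2 — Hale becomes insolvent.
  Alder: +70 → 70 ≥ 40
  Dover: +10 → 25 < 30
  Fenton: +35 → 35 < 100
Round 3 — Alder becomes insolvent.
  Dover: +25 → 50 ≥ 30
  Fenton: +20 → 55 < 100
Round 4 — Dover becomes insolvent.
No further insolvencies.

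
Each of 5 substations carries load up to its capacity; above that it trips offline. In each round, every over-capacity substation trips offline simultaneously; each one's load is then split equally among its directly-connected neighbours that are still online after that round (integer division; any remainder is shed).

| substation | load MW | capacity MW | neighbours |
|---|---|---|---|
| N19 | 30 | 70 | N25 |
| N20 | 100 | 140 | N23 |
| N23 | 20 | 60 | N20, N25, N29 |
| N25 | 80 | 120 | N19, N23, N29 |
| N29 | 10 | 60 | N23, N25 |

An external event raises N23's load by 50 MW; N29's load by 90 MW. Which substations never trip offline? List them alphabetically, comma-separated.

Round 1 — N23 at 70 > 60; N29 at 100 > 60. N23, N29 trip offline.
  N23 sheds 70 MW to N20, N25: 35 each.
    N20: 100+35 = 135 ≤ 140
    N25: 80+35 = 115 ≤ 120
  N29 sheds 100 MW to N25: 100 each.
    N25: 115+100 = 215 > 120
Round 2 — N25 trips offline.
  N25 sheds 215 MW to N19: 215 each.
    N19: 30+215 = 245 > 70
Round 3 — N19 trips offline.
  N19 sheds 245 MW: no online neighbours, lost.
No further trips.

N20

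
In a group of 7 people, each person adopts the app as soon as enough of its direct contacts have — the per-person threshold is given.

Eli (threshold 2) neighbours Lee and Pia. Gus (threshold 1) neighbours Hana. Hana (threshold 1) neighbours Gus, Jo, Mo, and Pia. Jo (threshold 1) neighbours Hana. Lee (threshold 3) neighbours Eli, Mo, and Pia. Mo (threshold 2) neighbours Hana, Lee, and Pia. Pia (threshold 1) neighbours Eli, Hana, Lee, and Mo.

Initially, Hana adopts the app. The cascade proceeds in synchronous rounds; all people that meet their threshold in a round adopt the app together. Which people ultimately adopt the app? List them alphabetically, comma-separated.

Gus, Hana, Jo, Mo, Pia

Round 1 — Hana adopts the app (initial).
Round 2 — checking thresholds:
  Gus: 1 of 1 neighbours ≥ 1, adopts the app.
  Jo: 1 of 1 neighbours ≥ 1, adopts the app.
  Mo: 1 of 3 neighbours < 2, holds.
  Pia: 1 of 4 neighbours ≥ 1, adopts the app.
Round 3 — checking thresholds:
  Eli: 1 of 2 neighbours < 2, holds.
  Lee: 1 of 3 neighbours < 3, holds.
  Mo: 2 of 3 neighbours ≥ 2, adopts the app.
Round 4 — no new adoptions; cascade stops.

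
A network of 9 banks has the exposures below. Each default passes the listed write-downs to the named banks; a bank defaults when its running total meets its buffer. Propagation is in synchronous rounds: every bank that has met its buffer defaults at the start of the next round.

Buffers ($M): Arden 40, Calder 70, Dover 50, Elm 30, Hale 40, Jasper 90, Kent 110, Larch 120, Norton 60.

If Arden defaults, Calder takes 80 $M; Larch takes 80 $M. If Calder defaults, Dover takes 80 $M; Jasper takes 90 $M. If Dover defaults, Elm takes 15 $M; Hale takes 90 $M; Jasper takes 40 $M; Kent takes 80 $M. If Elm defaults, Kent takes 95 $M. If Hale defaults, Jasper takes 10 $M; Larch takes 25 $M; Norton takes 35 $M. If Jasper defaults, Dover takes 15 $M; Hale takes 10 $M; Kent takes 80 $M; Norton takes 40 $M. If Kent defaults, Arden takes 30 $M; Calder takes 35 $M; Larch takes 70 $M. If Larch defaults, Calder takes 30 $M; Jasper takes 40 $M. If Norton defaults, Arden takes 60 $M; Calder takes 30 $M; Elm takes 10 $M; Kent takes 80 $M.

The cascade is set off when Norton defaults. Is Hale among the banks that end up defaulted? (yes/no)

Round 1 — Norton defaults (initial).
  Arden: +60 → 60 ≥ 40
  Calder: +30 → 30 < 70
  Elm: +10 → 10 < 30
  Kent: +80 → 80 < 110
Round 2 — Arden defaults.
  Calder: +80 → 110 ≥ 70
  Larch: +80 → 80 < 120
Round 3 — Calder defaults.
  Dover: +80 → 80 ≥ 50
  Jasper: +90 → 90 ≥ 90
Round 4 — Dover, Jasper default.
  Elm: +15 → 25 < 30
  Hale: +90+10 → 100 ≥ 40
  Kent: +80+80 → 240 ≥ 110
Round 5 — Hale, Kent default.
  Larch: +25+70 → 175 ≥ 120
Round 6 — Larch defaults.
No further defaults.

yes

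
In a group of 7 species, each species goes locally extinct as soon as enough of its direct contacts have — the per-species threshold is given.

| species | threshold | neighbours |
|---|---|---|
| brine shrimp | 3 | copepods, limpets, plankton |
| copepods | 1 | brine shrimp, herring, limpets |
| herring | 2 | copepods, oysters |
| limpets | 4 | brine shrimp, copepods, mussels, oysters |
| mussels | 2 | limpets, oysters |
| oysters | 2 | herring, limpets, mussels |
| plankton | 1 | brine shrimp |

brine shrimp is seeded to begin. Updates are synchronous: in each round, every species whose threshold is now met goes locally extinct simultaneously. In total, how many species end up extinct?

3

Round 1 — brine shrimp goes locally extinct (initial).
Round 2 — checking thresholds:
  copepods: 1 of 3 neighbours ≥ 1, goes locally extinct.
  limpets: 1 of 4 neighbours < 4, holds.
  plankton: 1 of 1 neighbours ≥ 1, goes locally extinct.
Round 3 — no new extinctions; cascade stops.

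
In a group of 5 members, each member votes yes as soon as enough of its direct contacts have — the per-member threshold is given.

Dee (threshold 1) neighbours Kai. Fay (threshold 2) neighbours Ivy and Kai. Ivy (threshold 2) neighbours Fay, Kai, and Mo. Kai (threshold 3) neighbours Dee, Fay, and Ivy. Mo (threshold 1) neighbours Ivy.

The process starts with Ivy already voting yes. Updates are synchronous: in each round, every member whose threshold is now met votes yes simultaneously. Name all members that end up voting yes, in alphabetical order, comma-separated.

Ivy, Mo

Round 1 — Ivy votes yes (initial).
Round 2 — checking thresholds:
  Fay: 1 of 2 neighbours < 2, below threshold.
  Kai: 1 of 3 neighbours < 3, below threshold.
  Mo: 1 of 1 neighbours ≥ 1, votes yes.
Round 3 — no new yes votes; cascade stops.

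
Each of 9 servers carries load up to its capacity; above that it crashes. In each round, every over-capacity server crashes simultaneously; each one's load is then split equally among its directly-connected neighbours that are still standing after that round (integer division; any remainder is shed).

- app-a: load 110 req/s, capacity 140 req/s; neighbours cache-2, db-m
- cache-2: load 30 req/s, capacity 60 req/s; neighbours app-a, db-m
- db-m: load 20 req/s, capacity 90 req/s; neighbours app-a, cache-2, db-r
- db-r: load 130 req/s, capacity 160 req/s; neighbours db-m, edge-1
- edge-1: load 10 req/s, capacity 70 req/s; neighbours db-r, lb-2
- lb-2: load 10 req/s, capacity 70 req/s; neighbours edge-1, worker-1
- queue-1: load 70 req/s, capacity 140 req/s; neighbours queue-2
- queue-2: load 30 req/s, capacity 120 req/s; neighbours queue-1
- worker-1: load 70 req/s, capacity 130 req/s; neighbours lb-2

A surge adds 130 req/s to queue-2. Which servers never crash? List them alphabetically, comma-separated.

Round 1 — queue-2 at 160 > 120. queue-2 crashes.
  queue-2 sheds 160 req/s to queue-1: 160 each.
    queue-1: 70+160 = 230 > 140
Round 2 — queue-1 crashes.
  queue-1 sheds 230 req/s: no online neighbours, lost.
No further crashes.

app-a, cache-2, db-m, db-r, edge-1, lb-2, worker-1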